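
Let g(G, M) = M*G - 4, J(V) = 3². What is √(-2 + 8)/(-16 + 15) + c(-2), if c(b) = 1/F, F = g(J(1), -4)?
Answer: -1/40 - √6 ≈ -2.4745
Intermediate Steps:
J(V) = 9
g(G, M) = -4 + G*M (g(G, M) = G*M - 4 = -4 + G*M)
F = -40 (F = -4 + 9*(-4) = -4 - 36 = -40)
c(b) = -1/40 (c(b) = 1/(-40) = -1/40)
√(-2 + 8)/(-16 + 15) + c(-2) = √(-2 + 8)/(-16 + 15) - 1/40 = √6/(-1) - 1/40 = -√6 - 1/40 = -1/40 - √6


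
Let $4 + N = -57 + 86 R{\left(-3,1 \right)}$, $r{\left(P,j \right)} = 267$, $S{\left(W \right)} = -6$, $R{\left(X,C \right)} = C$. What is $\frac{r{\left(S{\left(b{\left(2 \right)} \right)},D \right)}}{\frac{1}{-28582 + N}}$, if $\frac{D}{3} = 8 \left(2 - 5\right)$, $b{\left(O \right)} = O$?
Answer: $-7624719$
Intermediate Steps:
$D = -72$ ($D = 3 \cdot 8 \left(2 - 5\right) = 3 \cdot 8 \left(-3\right) = 3 \left(-24\right) = -72$)
$N = 25$ ($N = -4 + \left(-57 + 86 \cdot 1\right) = -4 + \left(-57 + 86\right) = -4 + 29 = 25$)
$\frac{r{\left(S{\left(b{\left(2 \right)} \right)},D \right)}}{\frac{1}{-28582 + N}} = \frac{267}{\frac{1}{-28582 + 25}} = \frac{267}{\frac{1}{-28557}} = \frac{267}{- \frac{1}{28557}} = 267 \left(-28557\right) = -7624719$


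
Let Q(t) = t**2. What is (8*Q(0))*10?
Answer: 0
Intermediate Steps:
(8*Q(0))*10 = (8*0**2)*10 = (8*0)*10 = 0*10 = 0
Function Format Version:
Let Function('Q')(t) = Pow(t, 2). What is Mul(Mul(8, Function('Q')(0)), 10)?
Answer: 0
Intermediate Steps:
Mul(Mul(8, Function('Q')(0)), 10) = Mul(Mul(8, Pow(0, 2)), 10) = Mul(Mul(8, 0), 10) = Mul(0, 10) = 0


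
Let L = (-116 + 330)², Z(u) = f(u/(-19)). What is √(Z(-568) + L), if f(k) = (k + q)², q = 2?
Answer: 2*√4224898/19 ≈ 216.36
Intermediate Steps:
f(k) = (2 + k)² (f(k) = (k + 2)² = (2 + k)²)
Z(u) = (2 - u/19)² (Z(u) = (2 + u/(-19))² = (2 + u*(-1/19))² = (2 - u/19)²)
L = 45796 (L = 214² = 45796)
√(Z(-568) + L) = √((-38 - 568)²/361 + 45796) = √((1/361)*(-606)² + 45796) = √((1/361)*367236 + 45796) = √(367236/361 + 45796) = √(16899592/361) = 2*√4224898/19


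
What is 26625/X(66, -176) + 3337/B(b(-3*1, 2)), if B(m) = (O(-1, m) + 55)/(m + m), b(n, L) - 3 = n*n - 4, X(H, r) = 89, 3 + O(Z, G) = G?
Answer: 1587347/1335 ≈ 1189.0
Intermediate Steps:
O(Z, G) = -3 + G
b(n, L) = -1 + n**2 (b(n, L) = 3 + (n*n - 4) = 3 + (n**2 - 4) = 3 + (-4 + n**2) = -1 + n**2)
B(m) = (52 + m)/(2*m) (B(m) = ((-3 + m) + 55)/(m + m) = (52 + m)/((2*m)) = (52 + m)*(1/(2*m)) = (52 + m)/(2*m))
26625/X(66, -176) + 3337/B(b(-3*1, 2)) = 26625/89 + 3337/(((52 + (-1 + (-3*1)**2))/(2*(-1 + (-3*1)**2)))) = 26625*(1/89) + 3337/(((52 + (-1 + (-3)**2))/(2*(-1 + (-3)**2)))) = 26625/89 + 3337/(((52 + (-1 + 9))/(2*(-1 + 9)))) = 26625/89 + 3337/(((1/2)*(52 + 8)/8)) = 26625/89 + 3337/(((1/2)*(1/8)*60)) = 26625/89 + 3337/(15/4) = 26625/89 + 3337*(4/15) = 26625/89 + 13348/15 = 1587347/1335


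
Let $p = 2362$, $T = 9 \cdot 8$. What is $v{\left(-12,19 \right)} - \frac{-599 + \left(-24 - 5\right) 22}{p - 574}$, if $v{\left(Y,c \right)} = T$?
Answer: $\frac{129973}{1788} \approx 72.692$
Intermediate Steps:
$T = 72$
$v{\left(Y,c \right)} = 72$
$v{\left(-12,19 \right)} - \frac{-599 + \left(-24 - 5\right) 22}{p - 574} = 72 - \frac{-599 + \left(-24 - 5\right) 22}{2362 - 574} = 72 - \frac{-599 - 638}{1788} = 72 - \left(-599 - 638\right) \frac{1}{1788} = 72 - \left(-1237\right) \frac{1}{1788} = 72 - - \frac{1237}{1788} = 72 + \frac{1237}{1788} = \frac{129973}{1788}$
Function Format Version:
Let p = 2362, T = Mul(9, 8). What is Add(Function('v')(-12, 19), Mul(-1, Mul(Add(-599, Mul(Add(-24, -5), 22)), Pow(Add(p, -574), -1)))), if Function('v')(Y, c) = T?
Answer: Rational(129973, 1788) ≈ 72.692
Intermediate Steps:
T = 72
Function('v')(Y, c) = 72
Add(Function('v')(-12, 19), Mul(-1, Mul(Add(-599, Mul(Add(-24, -5), 22)), Pow(Add(p, -574), -1)))) = Add(72, Mul(-1, Mul(Add(-599, Mul(Add(-24, -5), 22)), Pow(Add(2362, -574), -1)))) = Add(72, Mul(-1, Mul(Add(-599, Mul(-29, 22)), Pow(1788, -1)))) = Add(72, Mul(-1, Mul(Add(-599, -638), Rational(1, 1788)))) = Add(72, Mul(-1, Mul(-1237, Rational(1, 1788)))) = Add(72, Mul(-1, Rational(-1237, 1788))) = Add(72, Rational(1237, 1788)) = Rational(129973, 1788)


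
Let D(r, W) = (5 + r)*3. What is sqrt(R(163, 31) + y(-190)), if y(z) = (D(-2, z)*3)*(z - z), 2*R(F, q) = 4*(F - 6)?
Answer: sqrt(314) ≈ 17.720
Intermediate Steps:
R(F, q) = -12 + 2*F (R(F, q) = (4*(F - 6))/2 = (4*(-6 + F))/2 = (-24 + 4*F)/2 = -12 + 2*F)
D(r, W) = 15 + 3*r
y(z) = 0 (y(z) = ((15 + 3*(-2))*3)*(z - z) = ((15 - 6)*3)*0 = (9*3)*0 = 27*0 = 0)
sqrt(R(163, 31) + y(-190)) = sqrt((-12 + 2*163) + 0) = sqrt((-12 + 326) + 0) = sqrt(314 + 0) = sqrt(314)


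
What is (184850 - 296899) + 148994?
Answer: 36945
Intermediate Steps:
(184850 - 296899) + 148994 = -112049 + 148994 = 36945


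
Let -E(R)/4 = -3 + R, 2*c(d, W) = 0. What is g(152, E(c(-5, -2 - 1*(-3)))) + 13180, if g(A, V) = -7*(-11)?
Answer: 13257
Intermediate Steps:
c(d, W) = 0 (c(d, W) = (1/2)*0 = 0)
E(R) = 12 - 4*R (E(R) = -4*(-3 + R) = 12 - 4*R)
g(A, V) = 77
g(152, E(c(-5, -2 - 1*(-3)))) + 13180 = 77 + 13180 = 13257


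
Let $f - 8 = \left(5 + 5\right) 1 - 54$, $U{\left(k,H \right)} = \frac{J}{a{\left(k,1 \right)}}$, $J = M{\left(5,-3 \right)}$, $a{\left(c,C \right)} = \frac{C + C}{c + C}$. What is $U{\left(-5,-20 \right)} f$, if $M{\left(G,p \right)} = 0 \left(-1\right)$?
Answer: $0$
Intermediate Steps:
$M{\left(G,p \right)} = 0$
$a{\left(c,C \right)} = \frac{2 C}{C + c}$
$J = 0$
$U{\left(k,H \right)} = 0$ ($U{\left(k,H \right)} = \frac{0}{2 \cdot 1 \frac{1}{1 + k}} = \frac{0}{2 \frac{1}{1 + k}} = 0 \left(\frac{1}{2} + \frac{k}{2}\right) = 0$)
$f = -36$ ($f = 8 - \left(54 - \left(5 + 5\right) 1\right) = 8 + \left(10 \cdot 1 - 54\right) = 8 + \left(10 - 54\right) = 8 - 44 = -36$)
$U{\left(-5,-20 \right)} f = 0 \left(-36\right) = 0$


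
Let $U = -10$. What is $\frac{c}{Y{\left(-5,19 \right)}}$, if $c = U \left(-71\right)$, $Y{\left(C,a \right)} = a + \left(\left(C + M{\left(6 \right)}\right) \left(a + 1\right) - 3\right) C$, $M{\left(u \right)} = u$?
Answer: $- \frac{355}{33} \approx -10.758$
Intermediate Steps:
$Y{\left(C,a \right)} = a + C \left(-3 + \left(1 + a\right) \left(6 + C\right)\right)$ ($Y{\left(C,a \right)} = a + \left(\left(C + 6\right) \left(a + 1\right) - 3\right) C = a + \left(\left(6 + C\right) \left(1 + a\right) - 3\right) C = a + \left(\left(1 + a\right) \left(6 + C\right) - 3\right) C = a + \left(-3 + \left(1 + a\right) \left(6 + C\right)\right) C = a + C \left(-3 + \left(1 + a\right) \left(6 + C\right)\right)$)
$c = 710$ ($c = \left(-10\right) \left(-71\right) = 710$)
$\frac{c}{Y{\left(-5,19 \right)}} = \frac{710}{19 + \left(-5\right)^{2} + 3 \left(-5\right) + 19 \left(-5\right)^{2} + 6 \left(-5\right) 19} = \frac{710}{19 + 25 - 15 + 19 \cdot 25 - 570} = \frac{710}{19 + 25 - 15 + 475 - 570} = \frac{710}{-66} = 710 \left(- \frac{1}{66}\right) = - \frac{355}{33}$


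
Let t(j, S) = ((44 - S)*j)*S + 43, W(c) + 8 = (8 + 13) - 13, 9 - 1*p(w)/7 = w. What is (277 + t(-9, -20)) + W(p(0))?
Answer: 11840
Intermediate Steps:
p(w) = 63 - 7*w
W(c) = 0 (W(c) = -8 + ((8 + 13) - 13) = -8 + (21 - 13) = -8 + 8 = 0)
t(j, S) = 43 + S*j*(44 - S) (t(j, S) = (j*(44 - S))*S + 43 = S*j*(44 - S) + 43 = 43 + S*j*(44 - S))
(277 + t(-9, -20)) + W(p(0)) = (277 + (43 - 1*(-9)*(-20)**2 + 44*(-20)*(-9))) + 0 = (277 + (43 - 1*(-9)*400 + 7920)) + 0 = (277 + (43 + 3600 + 7920)) + 0 = (277 + 11563) + 0 = 11840 + 0 = 11840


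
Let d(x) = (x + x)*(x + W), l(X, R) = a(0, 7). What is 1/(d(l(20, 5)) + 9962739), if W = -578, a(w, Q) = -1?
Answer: 1/9963897 ≈ 1.0036e-7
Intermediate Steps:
l(X, R) = -1
d(x) = 2*x*(-578 + x) (d(x) = (x + x)*(x - 578) = (2*x)*(-578 + x) = 2*x*(-578 + x))
1/(d(l(20, 5)) + 9962739) = 1/(2*(-1)*(-578 - 1) + 9962739) = 1/(2*(-1)*(-579) + 9962739) = 1/(1158 + 9962739) = 1/9963897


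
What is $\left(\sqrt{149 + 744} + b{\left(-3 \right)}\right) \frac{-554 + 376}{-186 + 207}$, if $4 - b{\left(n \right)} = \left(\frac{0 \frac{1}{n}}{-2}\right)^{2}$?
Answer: $- \frac{712}{21} - \frac{178 \sqrt{893}}{21} \approx -287.2$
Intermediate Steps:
$b{\left(n \right)} = 4$ ($b{\left(n \right)} = 4 - \left(\frac{0 \frac{1}{n}}{-2}\right)^{2} = 4 - \left(0 \left(- \frac{1}{2}\right)\right)^{2} = 4 - 0^{2} = 4 - 0 = 4 + 0 = 4$)
$\left(\sqrt{149 + 744} + b{\left(-3 \right)}\right) \frac{-554 + 376}{-186 + 207} = \left(\sqrt{149 + 744} + 4\right) \frac{-554 + 376}{-186 + 207} = \left(\sqrt{893} + 4\right) \left(- \frac{178}{21}\right) = \left(4 + \sqrt{893}\right) \left(\left(-178\right) \frac{1}{21}\right) = \left(4 + \sqrt{893}\right) \left(- \frac{178}{21}\right) = - \frac{712}{21} - \frac{178 \sqrt{893}}{21}$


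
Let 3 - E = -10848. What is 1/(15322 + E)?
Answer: 1/26173 ≈ 3.8207e-5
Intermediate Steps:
E = 10851 (E = 3 - 1*(-10848) = 3 + 10848 = 10851)
1/(15322 + E) = 1/(15322 + 10851) = 1/26173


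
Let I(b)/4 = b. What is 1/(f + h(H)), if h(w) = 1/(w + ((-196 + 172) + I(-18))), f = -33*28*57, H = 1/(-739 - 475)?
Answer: -116545/6138193274 ≈ -1.8987e-5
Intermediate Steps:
I(b) = 4*b
H = -1/1214 (H = 1/(-1214) = -1/1214 ≈ -0.00082372)
f = -52668 (f = -924*57 = -52668)
h(w) = 1/(-96 + w) (h(w) = 1/(w + ((-196 + 172) + 4*(-18))) = 1/(w + (-24 - 72)) = 1/(w - 96) = 1/(-96 + w))
1/(f + h(H)) = 1/(-52668 + 1/(-96 - 1/1214)) = 1/(-52668 + 1/(-116545/1214)) = 1/(-52668 - 1214/116545) = 1/(-6138193274/116545) = -116545/6138193274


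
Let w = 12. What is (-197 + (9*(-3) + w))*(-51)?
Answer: 10812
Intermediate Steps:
(-197 + (9*(-3) + w))*(-51) = (-197 + (9*(-3) + 12))*(-51) = (-197 + (-27 + 12))*(-51) = (-197 - 15)*(-51) = -212*(-51) = 10812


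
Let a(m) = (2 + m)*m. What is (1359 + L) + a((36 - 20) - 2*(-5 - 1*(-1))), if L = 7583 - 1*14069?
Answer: -4503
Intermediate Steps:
a(m) = m*(2 + m)
L = -6486 (L = 7583 - 14069 = -6486)
(1359 + L) + a((36 - 20) - 2*(-5 - 1*(-1))) = (1359 - 6486) + ((36 - 20) - 2*(-5 - 1*(-1)))*(2 + ((36 - 20) - 2*(-5 - 1*(-1)))) = -5127 + (16 - 2*(-5 + 1))*(2 + (16 - 2*(-5 + 1))) = -5127 + (16 - 2*(-4))*(2 + (16 - 2*(-4))) = -5127 + (16 + 8)*(2 + (16 + 8)) = -5127 + 24*(2 + 24) = -5127 + 24*26 = -5127 + 624 = -4503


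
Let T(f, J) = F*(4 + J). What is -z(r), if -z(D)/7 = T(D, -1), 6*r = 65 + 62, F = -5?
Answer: -105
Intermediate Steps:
r = 127/6 (r = (65 + 62)/6 = (1/6)*127 = 127/6 ≈ 21.167)
T(f, J) = -20 - 5*J (T(f, J) = -5*(4 + J) = -20 - 5*J)
z(D) = 105 (z(D) = -7*(-20 - 5*(-1)) = -7*(-20 + 5) = -7*(-15) = 105)
-z(r) = -1*105 = -105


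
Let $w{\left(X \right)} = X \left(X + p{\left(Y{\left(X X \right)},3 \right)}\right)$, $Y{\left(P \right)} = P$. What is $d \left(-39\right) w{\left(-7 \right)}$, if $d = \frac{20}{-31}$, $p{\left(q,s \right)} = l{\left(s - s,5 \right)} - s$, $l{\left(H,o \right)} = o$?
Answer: $\frac{27300}{31} \approx 880.65$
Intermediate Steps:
$p{\left(q,s \right)} = 5 - s$
$d = - \frac{20}{31}$ ($d = 20 \left(- \frac{1}{31}\right) = - \frac{20}{31} \approx -0.64516$)
$w{\left(X \right)} = X \left(2 + X\right)$ ($w{\left(X \right)} = X \left(X + \left(5 - 3\right)\right) = X \left(X + 2\right) = X \left(2 + X\right)$)
$d \left(-39\right) w{\left(-7 \right)} = \left(- \frac{20}{31}\right) \left(-39\right) \left(- 7 \left(2 - 7\right)\right) = \frac{780 \left(\left(-7\right) \left(-5\right)\right)}{31} = \frac{780}{31} \cdot 35 = \frac{27300}{31}$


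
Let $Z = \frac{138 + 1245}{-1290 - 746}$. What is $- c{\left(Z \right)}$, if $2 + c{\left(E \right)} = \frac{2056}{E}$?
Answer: $\frac{4188782}{1383} \approx 3028.8$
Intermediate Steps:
$Z = - \frac{1383}{2036}$ ($Z = \frac{1383}{-2036} = 1383 \left(- \frac{1}{2036}\right) = - \frac{1383}{2036} \approx -0.67927$)
$c{\left(E \right)} = -2 + \frac{2056}{E}$
$- c{\left(Z \right)} = - (-2 + \frac{2056}{- \frac{1383}{2036}}) = - (-2 + 2056 \left(- \frac{2036}{1383}\right)) = - (-2 - \frac{4186016}{1383}) = \left(-1\right) \left(- \frac{4188782}{1383}\right) = \frac{4188782}{1383}$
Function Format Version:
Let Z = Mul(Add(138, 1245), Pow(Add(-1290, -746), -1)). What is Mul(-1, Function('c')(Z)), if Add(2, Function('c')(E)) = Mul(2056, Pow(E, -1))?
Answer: Rational(4188782, 1383) ≈ 3028.8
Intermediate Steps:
Z = Rational(-1383, 2036) (Z = Mul(1383, Pow(-2036, -1)) = Mul(1383, Rational(-1, 2036)) = Rational(-1383, 2036) ≈ -0.67927)
Function('c')(E) = Add(-2, Mul(2056, Pow(E, -1)))
Mul(-1, Function('c')(Z)) = Mul(-1, Add(-2, Mul(2056, Pow(Rational(-1383, 2036), -1)))) = Mul(-1, Add(-2, Mul(2056, Rational(-2036, 1383)))) = Mul(-1, Add(-2, Rational(-4186016, 1383))) = Mul(-1, Rational(-4188782, 1383)) = Rational(4188782, 1383)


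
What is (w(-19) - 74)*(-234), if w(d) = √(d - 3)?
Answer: 17316 - 234*I*√22 ≈ 17316.0 - 1097.6*I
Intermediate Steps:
w(d) = √(-3 + d)
(w(-19) - 74)*(-234) = (√(-3 - 19) - 74)*(-234) = (√(-22) - 74)*(-234) = (I*√22 - 74)*(-234) = (-74 + I*√22)*(-234) = 17316 - 234*I*√22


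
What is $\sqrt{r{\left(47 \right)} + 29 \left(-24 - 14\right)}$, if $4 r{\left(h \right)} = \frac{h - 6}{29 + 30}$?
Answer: $\frac{i \sqrt{15341829}}{118} \approx 33.194 i$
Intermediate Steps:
$r{\left(h \right)} = - \frac{3}{118} + \frac{h}{236}$ ($r{\left(h \right)} = \frac{\left(h - 6\right) \frac{1}{29 + 30}}{4} = \frac{\left(-6 + h\right) \frac{1}{59}}{4} = \frac{- \frac{6}{59} + \frac{h}{59}}{4} = - \frac{3}{118} + \frac{h}{236}$)
$\sqrt{r{\left(47 \right)} + 29 \left(-24 - 14\right)} = \sqrt{\left(- \frac{3}{118} + \frac{1}{236} \cdot 47\right) + 29 \left(-24 - 14\right)} = \sqrt{\left(- \frac{3}{118} + \frac{47}{236}\right) + 29 \left(-38\right)} = \sqrt{\frac{41}{236} - 1102} = \sqrt{- \frac{260031}{236}} = \frac{i \sqrt{15341829}}{118}$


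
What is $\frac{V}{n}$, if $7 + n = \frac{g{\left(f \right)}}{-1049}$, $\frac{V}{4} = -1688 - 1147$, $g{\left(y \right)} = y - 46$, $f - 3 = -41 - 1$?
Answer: $\frac{5947830}{3629} \approx 1639.0$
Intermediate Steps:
$f = -39$ ($f = 3 - 42 = -39$)
$g{\left(y \right)} = -46 + y$ ($g{\left(y \right)} = y - 46 = -46 + y$)
$V = -11340$ ($V = 4 \left(-1688 - 1147\right) = 4 \left(-2835\right) = -11340$)
$n = - \frac{7258}{1049}$ ($n = -7 + \frac{-46 - 39}{-1049} = -7 - - \frac{85}{1049} = -7 + \frac{85}{1049} = - \frac{7258}{1049} \approx -6.919$)
$\frac{V}{n} = - \frac{11340}{- \frac{7258}{1049}} = \left(-11340\right) \left(- \frac{1049}{7258}\right) = \frac{5947830}{3629}$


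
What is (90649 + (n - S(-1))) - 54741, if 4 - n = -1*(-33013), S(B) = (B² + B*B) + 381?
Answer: 2516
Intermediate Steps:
S(B) = 381 + 2*B² (S(B) = (B² + B²) + 381 = 2*B² + 381 = 381 + 2*B²)
n = -33009 (n = 4 - (-1)*(-33013) = 4 - 1*33013 = 4 - 33013 = -33009)
(90649 + (n - S(-1))) - 54741 = (90649 + (-33009 - (381 + 2*(-1)²))) - 54741 = (90649 + (-33009 - (381 + 2*1))) - 54741 = (90649 + (-33009 - (381 + 2))) - 54741 = (90649 + (-33009 - 1*383)) - 54741 = (90649 + (-33009 - 383)) - 54741 = (90649 - 33392) - 54741 = 57257 - 54741 = 2516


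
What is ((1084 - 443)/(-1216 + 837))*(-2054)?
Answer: 1316614/379 ≈ 3473.9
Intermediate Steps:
((1084 - 443)/(-1216 + 837))*(-2054) = (641/(-379))*(-2054) = (641*(-1/379))*(-2054) = -641/379*(-2054) = 1316614/379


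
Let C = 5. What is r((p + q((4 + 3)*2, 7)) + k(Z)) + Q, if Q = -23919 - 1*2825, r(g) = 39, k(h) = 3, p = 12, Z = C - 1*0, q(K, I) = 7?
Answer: -26705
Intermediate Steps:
Z = 5 (Z = 5 - 1*0 = 5 + 0 = 5)
Q = -26744 (Q = -23919 - 2825 = -26744)
r((p + q((4 + 3)*2, 7)) + k(Z)) + Q = 39 - 26744 = -26705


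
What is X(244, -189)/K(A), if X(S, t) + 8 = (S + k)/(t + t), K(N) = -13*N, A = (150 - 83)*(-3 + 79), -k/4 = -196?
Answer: 1013/6255522 ≈ 0.00016194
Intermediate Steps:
k = 784 (k = -4*(-196) = 784)
A = 5092 (A = 67*76 = 5092)
X(S, t) = -8 + (784 + S)/(2*t) (X(S, t) = -8 + (S + 784)/(t + t) = -8 + (784 + S)/((2*t)) = -8 + (784 + S)*(1/(2*t)) = -8 + (784 + S)/(2*t))
X(244, -189)/K(A) = ((½)*(784 + 244 - 16*(-189))/(-189))/((-13*5092)) = ((½)*(-1/189)*(784 + 244 + 3024))/(-66196) = ((½)*(-1/189)*4052)*(-1/66196) = -2026/189*(-1/66196) = 1013/6255522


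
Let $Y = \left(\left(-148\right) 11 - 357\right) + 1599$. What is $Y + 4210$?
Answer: $3824$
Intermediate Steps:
$Y = -386$ ($Y = \left(-1628 - 357\right) + 1599 = -1985 + 1599 = -386$)
$Y + 4210 = -386 + 4210 = 3824$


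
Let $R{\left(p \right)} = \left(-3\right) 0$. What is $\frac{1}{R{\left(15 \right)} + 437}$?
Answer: $\frac{1}{437} \approx 0.0022883$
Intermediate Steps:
$R{\left(p \right)} = 0$
$\frac{1}{R{\left(15 \right)} + 437} = \frac{1}{0 + 437} = \frac{1}{437}$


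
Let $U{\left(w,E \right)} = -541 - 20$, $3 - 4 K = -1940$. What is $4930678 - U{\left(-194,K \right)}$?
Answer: $4931239$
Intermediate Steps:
$K = \frac{1943}{4}$ ($K = \frac{3}{4} - -485 = \frac{3}{4} + 485 = \frac{1943}{4} \approx 485.75$)
$U{\left(w,E \right)} = -561$ ($U{\left(w,E \right)} = -541 - 20 = -561$)
$4930678 - U{\left(-194,K \right)} = 4930678 - -561 = 4930678 + 561 = 4931239$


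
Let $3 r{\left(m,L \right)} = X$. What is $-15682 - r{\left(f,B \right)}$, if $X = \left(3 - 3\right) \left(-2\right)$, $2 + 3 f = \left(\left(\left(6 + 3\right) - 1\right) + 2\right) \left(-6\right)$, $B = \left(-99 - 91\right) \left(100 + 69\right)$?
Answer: $-15682$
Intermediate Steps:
$B = -32110$ ($B = \left(-190\right) 169 = -32110$)
$f = - \frac{62}{3}$ ($f = - \frac{2}{3} + \frac{\left(\left(\left(6 + 3\right) - 1\right) + 2\right) \left(-6\right)}{3} = - \frac{2}{3} + \frac{\left(\left(9 - 1\right) + 2\right) \left(-6\right)}{3} = - \frac{2}{3} + \frac{\left(8 + 2\right) \left(-6\right)}{3} = - \frac{2}{3} + \frac{10 \left(-6\right)}{3} = - \frac{2}{3} + \frac{1}{3} \left(-60\right) = - \frac{2}{3} - 20 = - \frac{62}{3} \approx -20.667$)
$X = 0$ ($X = 0 \left(-2\right) = 0$)
$r{\left(m,L \right)} = 0$ ($r{\left(m,L \right)} = \frac{1}{3} \cdot 0 = 0$)
$-15682 - r{\left(f,B \right)} = -15682 - 0 = -15682 + 0 = -15682$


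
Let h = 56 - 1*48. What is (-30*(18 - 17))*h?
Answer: -240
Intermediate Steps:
h = 8 (h = 56 - 48 = 8)
(-30*(18 - 17))*h = -30*(18 - 17)*8 = -30*1*8 = -30*8 = -240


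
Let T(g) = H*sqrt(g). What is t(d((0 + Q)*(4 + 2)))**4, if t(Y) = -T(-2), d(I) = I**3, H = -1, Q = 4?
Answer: 4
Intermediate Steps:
T(g) = -sqrt(g)
t(Y) = I*sqrt(2) (t(Y) = -(-1)*sqrt(-2) = -(-1)*I*sqrt(2) = I*sqrt(2))
t(d((0 + Q)*(4 + 2)))**4 = (I*sqrt(2))**4 = 4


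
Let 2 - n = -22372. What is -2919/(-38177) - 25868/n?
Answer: -461126465/427086099 ≈ -1.0797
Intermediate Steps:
n = 22374 (n = 2 - 1*(-22372) = 2 + 22372 = 22374)
-2919/(-38177) - 25868/n = -2919/(-38177) - 25868/22374 = -2919*(-1/38177) - 25868*1/22374 = 2919/38177 - 12934/11187 = -461126465/427086099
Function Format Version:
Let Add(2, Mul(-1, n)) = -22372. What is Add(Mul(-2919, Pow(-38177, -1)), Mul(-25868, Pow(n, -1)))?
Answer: Rational(-461126465, 427086099) ≈ -1.0797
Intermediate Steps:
n = 22374 (n = Add(2, Mul(-1, -22372)) = Add(2, 22372) = 22374)
Add(Mul(-2919, Pow(-38177, -1)), Mul(-25868, Pow(n, -1))) = Add(Mul(-2919, Pow(-38177, -1)), Mul(-25868, Pow(22374, -1))) = Add(Mul(-2919, Rational(-1, 38177)), Mul(-25868, Rational(1, 22374))) = Add(Rational(2919, 38177), Rational(-12934, 11187)) = Rational(-461126465, 427086099)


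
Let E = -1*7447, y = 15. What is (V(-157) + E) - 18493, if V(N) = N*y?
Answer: -28295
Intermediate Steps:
E = -7447
V(N) = 15*N (V(N) = N*15 = 15*N)
(V(-157) + E) - 18493 = (15*(-157) - 7447) - 18493 = (-2355 - 7447) - 18493 = -9802 - 18493 = -28295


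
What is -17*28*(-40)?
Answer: 19040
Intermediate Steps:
-17*28*(-40) = -476*(-40) = 19040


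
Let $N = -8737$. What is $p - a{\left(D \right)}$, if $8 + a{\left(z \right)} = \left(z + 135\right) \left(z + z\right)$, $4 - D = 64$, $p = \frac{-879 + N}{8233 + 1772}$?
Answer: $\frac{90115424}{10005} \approx 9007.0$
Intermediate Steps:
$p = - \frac{9616}{10005}$ ($p = \frac{-879 - 8737}{8233 + 1772} = - \frac{9616}{10005} \approx -0.96112$)
$D = -60$ ($D = 4 - 64 = -60$)
$a{\left(z \right)} = -8 + 2 z \left(135 + z\right)$ ($a{\left(z \right)} = -8 + \left(z + 135\right) \left(z + z\right) = -8 + \left(135 + z\right) 2 z = -8 + 2 z \left(135 + z\right)$)
$p - a{\left(D \right)} = - \frac{9616}{10005} - \left(-8 + 2 \left(-60\right)^{2} + 270 \left(-60\right)\right) = - \frac{9616}{10005} - \left(-8 + 2 \cdot 3600 - 16200\right) = - \frac{9616}{10005} - \left(-8 + 7200 - 16200\right) = - \frac{9616}{10005} - -9008 = - \frac{9616}{10005} + 9008 = \frac{90115424}{10005}$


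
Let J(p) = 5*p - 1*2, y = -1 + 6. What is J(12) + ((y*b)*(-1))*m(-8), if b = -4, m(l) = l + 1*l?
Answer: -262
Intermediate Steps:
m(l) = 2*l (m(l) = l + l = 2*l)
y = 5
J(p) = -2 + 5*p (J(p) = 5*p - 2 = -2 + 5*p)
J(12) + ((y*b)*(-1))*m(-8) = (-2 + 5*12) + ((5*(-4))*(-1))*(2*(-8)) = (-2 + 60) - 20*(-1)*(-16) = 58 + 20*(-16) = 58 - 320 = -262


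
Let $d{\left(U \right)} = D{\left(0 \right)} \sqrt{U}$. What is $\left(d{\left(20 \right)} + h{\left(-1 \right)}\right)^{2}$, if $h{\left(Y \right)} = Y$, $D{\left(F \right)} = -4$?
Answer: $321 + 16 \sqrt{5} \approx 356.78$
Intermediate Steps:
$d{\left(U \right)} = - 4 \sqrt{U}$
$\left(d{\left(20 \right)} + h{\left(-1 \right)}\right)^{2} = \left(- 4 \sqrt{20} - 1\right)^{2} = \left(- 4 \cdot 2 \sqrt{5} - 1\right)^{2} = \left(- 8 \sqrt{5} - 1\right)^{2} = \left(-1 - 8 \sqrt{5}\right)^{2}$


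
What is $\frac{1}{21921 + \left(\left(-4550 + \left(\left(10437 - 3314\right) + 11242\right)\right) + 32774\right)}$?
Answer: $\frac{1}{68510} \approx 1.4596 \cdot 10^{-5}$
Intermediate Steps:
$\frac{1}{21921 + \left(\left(-4550 + \left(\left(10437 - 3314\right) + 11242\right)\right) + 32774\right)} = \frac{1}{21921 + \left(\left(-4550 + \left(7123 + 11242\right)\right) + 32774\right)} = \frac{1}{21921 + \left(\left(-4550 + 18365\right) + 32774\right)} = \frac{1}{21921 + \left(13815 + 32774\right)} = \frac{1}{21921 + 46589} = \frac{1}{68510}$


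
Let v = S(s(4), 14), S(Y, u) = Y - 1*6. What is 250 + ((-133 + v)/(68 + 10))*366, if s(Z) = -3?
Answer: -5412/13 ≈ -416.31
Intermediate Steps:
S(Y, u) = -6 + Y (S(Y, u) = Y - 6 = -6 + Y)
v = -9 (v = -6 - 3 = -9)
250 + ((-133 + v)/(68 + 10))*366 = 250 + ((-133 - 9)/(68 + 10))*366 = 250 - 142/78*366 = 250 - 142*1/78*366 = 250 - 71/39*366 = 250 - 8662/13 = -5412/13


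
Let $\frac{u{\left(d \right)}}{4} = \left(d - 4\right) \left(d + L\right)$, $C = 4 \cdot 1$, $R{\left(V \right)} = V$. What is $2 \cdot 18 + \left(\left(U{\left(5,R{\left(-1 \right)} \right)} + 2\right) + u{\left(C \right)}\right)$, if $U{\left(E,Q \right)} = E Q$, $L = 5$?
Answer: $33$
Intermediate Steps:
$C = 4$
$u{\left(d \right)} = 4 \left(-4 + d\right) \left(5 + d\right)$ ($u{\left(d \right)} = 4 \left(d - 4\right) \left(d + 5\right) = 4 \left(-4 + d\right) \left(5 + d\right)$)
$2 \cdot 18 + \left(\left(U{\left(5,R{\left(-1 \right)} \right)} + 2\right) + u{\left(C \right)}\right) = 2 \cdot 18 + \left(\left(5 \left(-1\right) + 2\right) + \left(-80 + 4 \cdot 4 + 4 \cdot 4^{2}\right)\right) = 36 + \left(\left(-5 + 2\right) + \left(-80 + 16 + 4 \cdot 16\right)\right) = 36 + \left(-3 + \left(-80 + 16 + 64\right)\right) = 36 + \left(-3 + 0\right) = 36 - 3 = 33$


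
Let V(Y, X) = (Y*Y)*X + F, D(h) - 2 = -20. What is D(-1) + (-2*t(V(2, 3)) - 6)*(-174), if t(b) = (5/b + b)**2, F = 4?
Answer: 5992191/64 ≈ 93628.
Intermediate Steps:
D(h) = -18 (D(h) = 2 - 20 = -18)
V(Y, X) = 4 + X*Y**2 (V(Y, X) = (Y*Y)*X + 4 = Y**2*X + 4 = X*Y**2 + 4 = 4 + X*Y**2)
t(b) = (b + 5/b)**2
D(-1) + (-2*t(V(2, 3)) - 6)*(-174) = -18 + (-2*(5 + (4 + 3*2**2)**2)**2/(4 + 3*2**2)**2 - 6)*(-174) = -18 + (-2*(5 + (4 + 3*4)**2)**2/(4 + 3*4)**2 - 6)*(-174) = -18 + (-2*(5 + (4 + 12)**2)**2/(4 + 12)**2 - 6)*(-174) = -18 + (-2*(5 + 16**2)**2/16**2 - 6)*(-174) = -18 + (-(5 + 256)**2/128 - 6)*(-174) = -18 + (-261**2/128 - 6)*(-174) = -18 + (-68121/128 - 6)*(-174) = -18 - 68889/128*(-174) = -18 + 5993343/64 = 5992191/64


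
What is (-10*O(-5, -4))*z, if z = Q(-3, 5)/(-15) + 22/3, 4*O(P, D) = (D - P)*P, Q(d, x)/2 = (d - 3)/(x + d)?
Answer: 290/3 ≈ 96.667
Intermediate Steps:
Q(d, x) = 2*(-3 + d)/(d + x) (Q(d, x) = 2*((d - 3)/(x + d)) = 2*((-3 + d)/(d + x)) = 2*(-3 + d)/(d + x))
O(P, D) = P*(D - P)/4 (O(P, D) = ((D - P)*P)/4 = (P*(D - P))/4 = P*(D - P)/4)
z = 116/15 (z = (2*(-3 - 3)/(-3 + 5))/(-15) + 22/3 = (2*(-6)/2)*(-1/15) + 22*(⅓) = (2*(½)*(-6))*(-1/15) + 22/3 = -6*(-1/15) + 22/3 = ⅖ + 22/3 = 116/15 ≈ 7.7333)
(-10*O(-5, -4))*z = -5*(-5)*(-4 - 1*(-5))/2*(116/15) = -5*(-5)*(-4 + 5)/2*(116/15) = -5*(-5)/2*(116/15) = -10*(-5/4)*(116/15) = (25/2)*(116/15) = 290/3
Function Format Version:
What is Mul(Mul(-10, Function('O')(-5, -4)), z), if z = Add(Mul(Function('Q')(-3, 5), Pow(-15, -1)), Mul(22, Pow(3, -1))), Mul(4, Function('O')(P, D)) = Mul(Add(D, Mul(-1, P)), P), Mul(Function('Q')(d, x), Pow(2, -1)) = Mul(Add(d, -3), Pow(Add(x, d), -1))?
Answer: Rational(290, 3) ≈ 96.667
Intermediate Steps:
Function('Q')(d, x) = Mul(2, Pow(Add(d, x), -1), Add(-3, d)) (Function('Q')(d, x) = Mul(2, Mul(Add(d, -3), Pow(Add(x, d), -1))) = Mul(2, Mul(Add(-3, d), Pow(Add(d, x), -1))) = Mul(2, Mul(Pow(Add(d, x), -1), Add(-3, d))) = Mul(2, Pow(Add(d, x), -1), Add(-3, d)))
Function('O')(P, D) = Mul(Rational(1, 4), P, Add(D, Mul(-1, P))) (Function('O')(P, D) = Mul(Rational(1, 4), Mul(Add(D, Mul(-1, P)), P)) = Mul(Rational(1, 4), Mul(P, Add(D, Mul(-1, P)))) = Mul(Rational(1, 4), P, Add(D, Mul(-1, P))))
z = Rational(116, 15) (z = Add(Mul(Mul(2, Pow(Add(-3, 5), -1), Add(-3, -3)), Pow(-15, -1)), Mul(22, Pow(3, -1))) = Add(Mul(Mul(2, Pow(2, -1), -6), Rational(-1, 15)), Mul(22, Rational(1, 3))) = Add(Mul(Mul(2, Rational(1, 2), -6), Rational(-1, 15)), Rational(22, 3)) = Add(Mul(-6, Rational(-1, 15)), Rational(22, 3)) = Add(Rational(2, 5), Rational(22, 3)) = Rational(116, 15) ≈ 7.7333)
Mul(Mul(-10, Function('O')(-5, -4)), z) = Mul(Mul(-10, Mul(Rational(1, 4), -5, Add(-4, Mul(-1, -5)))), Rational(116, 15)) = Mul(Mul(-10, Mul(Rational(1, 4), -5, Add(-4, 5))), Rational(116, 15)) = Mul(Mul(-10, Mul(Rational(1, 4), -5, 1)), Rational(116, 15)) = Mul(Mul(-10, Rational(-5, 4)), Rational(116, 15)) = Mul(Rational(25, 2), Rational(116, 15)) = Rational(290, 3)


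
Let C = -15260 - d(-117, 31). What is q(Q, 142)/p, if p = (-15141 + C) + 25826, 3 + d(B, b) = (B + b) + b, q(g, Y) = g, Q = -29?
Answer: 29/4517 ≈ 0.0064202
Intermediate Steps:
d(B, b) = -3 + B + 2*b (d(B, b) = -3 + ((B + b) + b) = -3 + (B + 2*b) = -3 + B + 2*b)
C = -15202 (C = -15260 - (-3 - 117 + 2*31) = -15260 - (-3 - 117 + 62) = -15260 - 1*(-58) = -15260 + 58 = -15202)
p = -4517 (p = (-15141 - 15202) + 25826 = -30343 + 25826 = -4517)
q(Q, 142)/p = -29/(-4517) = -29*(-1/4517) = 29/4517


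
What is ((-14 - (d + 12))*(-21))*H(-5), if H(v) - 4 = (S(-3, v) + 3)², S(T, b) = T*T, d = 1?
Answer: 83916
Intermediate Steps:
S(T, b) = T²
H(v) = 148 (H(v) = 4 + ((-3)² + 3)² = 4 + (9 + 3)² = 4 + 12² = 4 + 144 = 148)
((-14 - (d + 12))*(-21))*H(-5) = ((-14 - (1 + 12))*(-21))*148 = ((-14 - 1*13)*(-21))*148 = ((-14 - 13)*(-21))*148 = -27*(-21)*148 = 567*148 = 83916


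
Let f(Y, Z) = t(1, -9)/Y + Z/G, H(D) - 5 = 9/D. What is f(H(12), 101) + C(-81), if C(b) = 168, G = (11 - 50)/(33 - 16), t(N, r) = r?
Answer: 109801/897 ≈ 122.41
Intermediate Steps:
H(D) = 5 + 9/D
G = -39/17 ≈ -2.2941
f(Y, Z) = -9/Y - 17*Z/39 (f(Y, Z) = -9/Y + Z/(-39/17) = -9/Y + Z*(-17/39) = -9/Y - 17*Z/39)
f(H(12), 101) + C(-81) = (-9/(5 + 9/12) - 17/39*101) + 168 = (-9/(5 + 9*(1/12)) - 1717/39) + 168 = (-9/(5 + ¾) - 1717/39) + 168 = (-9/23/4 - 1717/39) + 168 = (-9*4/23 - 1717/39) + 168 = (-36/23 - 1717/39) + 168 = -40895/897 + 168 = 109801/897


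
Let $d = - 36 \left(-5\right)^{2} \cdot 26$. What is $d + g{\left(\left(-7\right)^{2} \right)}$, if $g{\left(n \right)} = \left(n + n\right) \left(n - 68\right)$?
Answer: $-25262$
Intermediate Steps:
$g{\left(n \right)} = 2 n \left(-68 + n\right)$
$d = -23400$ ($d = \left(-36\right) 25 \cdot 26 = \left(-900\right) 26 = -23400$)
$d + g{\left(\left(-7\right)^{2} \right)} = -23400 + 2 \left(-7\right)^{2} \left(-68 + \left(-7\right)^{2}\right) = -23400 + 2 \cdot 49 \left(-68 + 49\right) = -23400 + 2 \cdot 49 \left(-19\right) = -23400 - 1862 = -25262$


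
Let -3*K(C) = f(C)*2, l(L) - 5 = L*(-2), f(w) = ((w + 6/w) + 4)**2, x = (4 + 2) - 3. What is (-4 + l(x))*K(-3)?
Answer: 10/3 ≈ 3.3333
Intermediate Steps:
x = 3 (x = 6 - 3 = 3)
f(w) = (4 + w + 6/w)**2
l(L) = 5 - 2*L (l(L) = 5 + L*(-2) = 5 - 2*L)
K(C) = -2*(6 + C**2 + 4*C)**2/(3*C**2) (K(C) = -(6 + C**2 + 4*C)**2/C**2*2/3 = -2*(6 + C**2 + 4*C)**2/(3*C**2))
(-4 + l(x))*K(-3) = (-4 + (5 - 2*3))*(-2/3*(6 + (-3)**2 + 4*(-3))**2/(-3)**2) = (-4 + (5 - 6))*(-2/3*1/9*(6 + 9 - 12)**2) = (-4 - 1)*(-2/3*1/9*3**2) = -(-10)*9/(3*9) = -5*(-2/3) = 10/3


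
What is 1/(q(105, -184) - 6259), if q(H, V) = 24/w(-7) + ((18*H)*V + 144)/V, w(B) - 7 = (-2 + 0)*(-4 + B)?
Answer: -667/2914093 ≈ -0.00022889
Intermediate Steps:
w(B) = 15 - 2*B (w(B) = 7 + (-2 + 0)*(-4 + B) = 7 - 2*(-4 + B) = 7 + (8 - 2*B) = 15 - 2*B)
q(H, V) = 24/29 + (144 + 18*H*V)/V (q(H, V) = 24/(15 - 2*(-7)) + ((18*H)*V + 144)/V = 24/(15 + 14) + (18*H*V + 144)/V = 24/29 + (144 + 18*H*V)/V)
1/(q(105, -184) - 6259) = 1/((24/29 + 18*105 + 144/(-184)) - 6259) = 1/((24/29 + 1890 + 144*(-1/184)) - 6259) = 1/((24/29 + 1890 - 18/23) - 6259) = 1/(1260660/667 - 6259) = 1/(-2914093/667) = -667/2914093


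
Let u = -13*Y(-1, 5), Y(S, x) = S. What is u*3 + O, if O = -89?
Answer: -50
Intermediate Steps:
u = 13 (u = -13*(-1) = 13)
u*3 + O = 13*3 - 89 = 39 - 89 = -50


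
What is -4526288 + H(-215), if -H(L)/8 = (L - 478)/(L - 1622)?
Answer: -755890600/167 ≈ -4.5263e+6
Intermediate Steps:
H(L) = -8*(-478 + L)/(-1622 + L) (H(L) = -8*(L - 478)/(L - 1622) = -8*(-478 + L)/(-1622 + L))
-4526288 + H(-215) = -4526288 + 8*(478 - 1*(-215))/(-1622 - 215) = -4526288 + 8*(478 + 215)/(-1837) = -4526288 + 8*(-1/1837)*693 = -4526288 - 504/167 = -755890600/167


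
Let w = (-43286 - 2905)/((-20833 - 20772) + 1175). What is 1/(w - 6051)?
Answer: -40430/244595739 ≈ -0.00016529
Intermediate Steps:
w = 46191/40430 (w = -46191/(-41605 + 1175) = -46191/(-40430) = -46191*(-1/40430) = 46191/40430 ≈ 1.1425)
1/(w - 6051) = 1/(46191/40430 - 6051) = 1/(-244595739/40430) = -40430/244595739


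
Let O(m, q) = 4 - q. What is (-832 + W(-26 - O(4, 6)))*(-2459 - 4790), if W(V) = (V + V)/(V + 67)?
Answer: 259688176/43 ≈ 6.0393e+6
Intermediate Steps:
W(V) = 2*V/(67 + V) (W(V) = (2*V)/(67 + V) = 2*V/(67 + V))
(-832 + W(-26 - O(4, 6)))*(-2459 - 4790) = (-832 + 2*(-26 - (4 - 1*6))/(67 + (-26 - (4 - 1*6))))*(-2459 - 4790) = (-832 + 2*(-26 - (4 - 6))/(67 + (-26 - (4 - 6))))*(-7249) = (-832 + 2*(-26 - 1*(-2))/(67 + (-26 - 1*(-2))))*(-7249) = (-832 + 2*(-26 + 2)/(67 + (-26 + 2)))*(-7249) = (-832 + 2*(-24)/(67 - 24))*(-7249) = (-832 + 2*(-24)/43)*(-7249) = (-832 + 2*(-24)*(1/43))*(-7249) = (-832 - 48/43)*(-7249) = -35824/43*(-7249) = 259688176/43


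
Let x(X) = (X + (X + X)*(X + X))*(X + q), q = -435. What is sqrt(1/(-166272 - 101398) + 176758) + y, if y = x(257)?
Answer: -47072634 + sqrt(12664220885638530)/267670 ≈ -4.7072e+7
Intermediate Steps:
x(X) = (-435 + X)*(X + 4*X**2) (x(X) = (X + (X + X)*(X + X))*(X - 435) = (X + (2*X)*(2*X))*(-435 + X) = (X + 4*X**2)*(-435 + X) = (-435 + X)*(X + 4*X**2))
y = -47072634 (y = 257*(-435 - 1739*257 + 4*257**2) = 257*(-435 - 446923 + 4*66049) = 257*(-435 - 446923 + 264196) = 257*(-183162) = -47072634)
sqrt(1/(-166272 - 101398) + 176758) + y = sqrt(1/(-166272 - 101398) + 176758) - 47072634 = sqrt(1/(-267670) + 176758) - 47072634 = sqrt(-1/267670 + 176758) - 47072634 = sqrt(47312813859/267670) - 47072634 = sqrt(12664220885638530)/267670 - 47072634 = -47072634 + sqrt(12664220885638530)/267670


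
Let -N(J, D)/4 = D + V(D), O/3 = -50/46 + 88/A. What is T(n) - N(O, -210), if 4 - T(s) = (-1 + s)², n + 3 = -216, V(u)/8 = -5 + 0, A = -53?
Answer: -49396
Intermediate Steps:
V(u) = -40 (V(u) = 8*(-5 + 0) = 8*(-5) = -40)
n = -219 (n = -3 - 216 = -219)
O = -10047/1219 (O = 3*(-50/46 + 88/(-53)) = 3*(-50*1/46 + 88*(-1/53)) = 3*(-25/23 - 88/53) = 3*(-3349/1219) = -10047/1219 ≈ -8.2420)
N(J, D) = 160 - 4*D (N(J, D) = -4*(D - 40) = -4*(-40 + D) = 160 - 4*D)
T(s) = 4 - (-1 + s)²
T(n) - N(O, -210) = (4 - (-1 - 219)²) - (160 - 4*(-210)) = (4 - 1*(-220)²) - (160 + 840) = (4 - 1*48400) - 1*1000 = (4 - 48400) - 1000 = -48396 - 1000 = -49396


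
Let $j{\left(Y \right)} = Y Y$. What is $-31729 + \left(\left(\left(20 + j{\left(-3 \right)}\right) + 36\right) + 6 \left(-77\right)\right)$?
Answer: $-32126$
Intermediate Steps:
$j{\left(Y \right)} = Y^{2}$
$-31729 + \left(\left(\left(20 + j{\left(-3 \right)}\right) + 36\right) + 6 \left(-77\right)\right) = -31729 + \left(\left(\left(20 + \left(-3\right)^{2}\right) + 36\right) + 6 \left(-77\right)\right) = -31729 + \left(\left(\left(20 + 9\right) + 36\right) - 462\right) = -31729 + \left(\left(29 + 36\right) - 462\right) = -31729 + \left(65 - 462\right) = -31729 - 397 = -32126$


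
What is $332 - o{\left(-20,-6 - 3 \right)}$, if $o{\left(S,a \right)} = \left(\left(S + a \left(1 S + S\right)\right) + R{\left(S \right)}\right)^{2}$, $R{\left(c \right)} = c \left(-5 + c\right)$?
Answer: $-705268$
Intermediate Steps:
$o{\left(S,a \right)} = \left(S + S \left(-5 + S\right) + 2 S a\right)^{2}$ ($o{\left(S,a \right)} = \left(\left(S + a \left(1 S + S\right)\right) + S \left(-5 + S\right)\right)^{2} = \left(\left(S + a \left(S + S\right)\right) + S \left(-5 + S\right)\right)^{2} = \left(\left(S + a 2 S\right) + S \left(-5 + S\right)\right)^{2} = \left(\left(S + 2 S a\right) + S \left(-5 + S\right)\right)^{2} = \left(S + S \left(-5 + S\right) + 2 S a\right)^{2}$)
$332 - o{\left(-20,-6 - 3 \right)} = 332 - \left(-20\right)^{2} \left(-4 - 20 + 2 \left(-6 - 3\right)\right)^{2} = 332 - 400 \left(-4 - 20 + 2 \left(-9\right)\right)^{2} = 332 - 400 \left(-4 - 20 - 18\right)^{2} = 332 - 400 \left(-42\right)^{2} = 332 - 400 \cdot 1764 = 332 - 705600 = -705268$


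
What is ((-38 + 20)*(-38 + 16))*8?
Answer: 3168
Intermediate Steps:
((-38 + 20)*(-38 + 16))*8 = -18*(-22)*8 = 396*8 = 3168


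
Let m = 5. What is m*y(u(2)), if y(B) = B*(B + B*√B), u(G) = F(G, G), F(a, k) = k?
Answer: 20 + 20*√2 ≈ 48.284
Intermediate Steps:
u(G) = G
y(B) = B*(B + B^(3/2))
m*y(u(2)) = 5*(2² + 2^(5/2)) = 5*(4 + 4*√2) = 20 + 20*√2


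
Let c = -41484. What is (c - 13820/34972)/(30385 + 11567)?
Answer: -362698067/366786336 ≈ -0.98885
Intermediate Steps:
(c - 13820/34972)/(30385 + 11567) = (-41484 - 13820/34972)/(30385 + 11567) = (-41484 - 13820*1/34972)/41952 = (-41484 - 3455/8743)*(1/41952) = -362698067/8743*1/41952 = -362698067/366786336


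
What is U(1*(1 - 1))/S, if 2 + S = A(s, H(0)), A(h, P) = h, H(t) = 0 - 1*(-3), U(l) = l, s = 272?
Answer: 0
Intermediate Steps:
H(t) = 3 (H(t) = 0 + 3 = 3)
S = 270 (S = -2 + 272 = 270)
U(1*(1 - 1))/S = (1*(1 - 1))/270 = (1*0)*(1/270) = 0*(1/270) = 0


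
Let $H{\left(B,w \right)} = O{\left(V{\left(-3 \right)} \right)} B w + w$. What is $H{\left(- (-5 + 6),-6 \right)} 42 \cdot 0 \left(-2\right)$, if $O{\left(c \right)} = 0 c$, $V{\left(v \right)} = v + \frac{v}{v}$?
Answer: $0$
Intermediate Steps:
$V{\left(v \right)} = 1 + v$ ($V{\left(v \right)} = v + 1 = 1 + v$)
$O{\left(c \right)} = 0$
$H{\left(B,w \right)} = w$ ($H{\left(B,w \right)} = 0 B w + w = 0 w + w = 0 + w = w$)
$H{\left(- (-5 + 6),-6 \right)} 42 \cdot 0 \left(-2\right) = \left(-6\right) 42 \cdot 0 \left(-2\right) = \left(-252\right) 0 = 0$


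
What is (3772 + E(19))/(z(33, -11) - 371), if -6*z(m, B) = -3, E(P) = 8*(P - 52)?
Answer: -7016/741 ≈ -9.4683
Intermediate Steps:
E(P) = -416 + 8*P (E(P) = 8*(-52 + P) = -416 + 8*P)
z(m, B) = 1/2 (z(m, B) = -1/6*(-3) = 1/2)
(3772 + E(19))/(z(33, -11) - 371) = (3772 + (-416 + 8*19))/(1/2 - 371) = (3772 + (-416 + 152))/(-741/2) = (3772 - 264)*(-2/741) = 3508*(-2/741) = -7016/741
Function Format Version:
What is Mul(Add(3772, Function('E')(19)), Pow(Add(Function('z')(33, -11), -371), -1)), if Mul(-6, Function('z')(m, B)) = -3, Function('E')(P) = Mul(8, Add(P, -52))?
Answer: Rational(-7016, 741) ≈ -9.4683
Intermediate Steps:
Function('E')(P) = Add(-416, Mul(8, P)) (Function('E')(P) = Mul(8, Add(-52, P)) = Add(-416, Mul(8, P)))
Function('z')(m, B) = Rational(1, 2) (Function('z')(m, B) = Mul(Rational(-1, 6), -3) = Rational(1, 2))
Mul(Add(3772, Function('E')(19)), Pow(Add(Function('z')(33, -11), -371), -1)) = Mul(Add(3772, Add(-416, Mul(8, 19))), Pow(Add(Rational(1, 2), -371), -1)) = Mul(Add(3772, Add(-416, 152)), Pow(Rational(-741, 2), -1)) = Mul(Add(3772, -264), Rational(-2, 741)) = Mul(3508, Rational(-2, 741)) = Rational(-7016, 741)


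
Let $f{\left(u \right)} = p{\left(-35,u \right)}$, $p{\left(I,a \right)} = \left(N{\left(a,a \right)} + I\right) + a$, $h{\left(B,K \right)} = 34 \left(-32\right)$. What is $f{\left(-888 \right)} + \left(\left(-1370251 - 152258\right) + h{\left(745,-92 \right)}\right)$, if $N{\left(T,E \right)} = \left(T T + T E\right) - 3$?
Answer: $52565$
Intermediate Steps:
$h{\left(B,K \right)} = -1088$
$N{\left(T,E \right)} = -3 + T^{2} + E T$ ($N{\left(T,E \right)} = \left(T^{2} + E T\right) - 3 = -3 + T^{2} + E T$)
$p{\left(I,a \right)} = -3 + I + a + 2 a^{2}$ ($p{\left(I,a \right)} = \left(\left(-3 + a^{2} + a a\right) + I\right) + a = \left(\left(-3 + a^{2} + a^{2}\right) + I\right) + a = \left(\left(-3 + 2 a^{2}\right) + I\right) + a = \left(-3 + I + 2 a^{2}\right) + a = -3 + I + a + 2 a^{2}$)
$f{\left(u \right)} = -38 + u + 2 u^{2}$ ($f{\left(u \right)} = -3 - 35 + u + 2 u^{2} = -38 + u + 2 u^{2}$)
$f{\left(-888 \right)} + \left(\left(-1370251 - 152258\right) + h{\left(745,-92 \right)}\right) = \left(-38 - 888 + 2 \left(-888\right)^{2}\right) - 1523597 = \left(-38 - 888 + 2 \cdot 788544\right) - 1523597 = \left(-38 - 888 + 1577088\right) - 1523597 = 1576162 - 1523597 = 52565$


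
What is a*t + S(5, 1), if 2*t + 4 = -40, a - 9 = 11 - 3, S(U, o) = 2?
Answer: -372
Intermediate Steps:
a = 17 (a = 9 + (11 - 3) = 9 + 8 = 17)
t = -22 (t = -2 + (½)*(-40) = -2 - 20 = -22)
a*t + S(5, 1) = 17*(-22) + 2 = -374 + 2 = -372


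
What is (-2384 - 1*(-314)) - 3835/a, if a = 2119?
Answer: -337705/163 ≈ -2071.8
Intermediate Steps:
(-2384 - 1*(-314)) - 3835/a = (-2384 - 1*(-314)) - 3835/2119 = (-2384 + 314) - 3835*1/2119 = -2070 - 295/163 = -337705/163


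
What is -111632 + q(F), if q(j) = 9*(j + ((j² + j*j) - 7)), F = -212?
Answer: 695389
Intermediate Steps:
q(j) = -63 + 9*j + 18*j² (q(j) = 9*(j + ((j² + j²) - 7)) = 9*(j + (2*j² - 7)) = 9*(j + (-7 + 2*j²)) = 9*(-7 + j + 2*j²) = -63 + 9*j + 18*j²)
-111632 + q(F) = -111632 + (-63 + 9*(-212) + 18*(-212)²) = -111632 + (-63 - 1908 + 18*44944) = -111632 + (-63 - 1908 + 808992) = -111632 + 807021 = 695389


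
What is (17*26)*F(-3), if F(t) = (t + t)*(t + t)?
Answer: 15912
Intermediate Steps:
F(t) = 4*t**2 (F(t) = (2*t)*(2*t) = 4*t**2)
(17*26)*F(-3) = (17*26)*(4*(-3)**2) = 442*(4*9) = 442*36 = 15912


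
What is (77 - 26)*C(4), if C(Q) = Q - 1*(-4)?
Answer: 408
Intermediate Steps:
C(Q) = 4 + Q (C(Q) = Q + 4 = 4 + Q)
(77 - 26)*C(4) = (77 - 26)*(4 + 4) = 51*8 = 408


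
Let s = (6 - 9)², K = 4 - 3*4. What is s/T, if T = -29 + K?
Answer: -9/37 ≈ -0.24324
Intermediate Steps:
K = -8 (K = 4 - 12 = -8)
s = 9 (s = (-3)² = 9)
T = -37 (T = -29 - 8 = -37)
s/T = 9/(-37) = -1/37*9 = -9/37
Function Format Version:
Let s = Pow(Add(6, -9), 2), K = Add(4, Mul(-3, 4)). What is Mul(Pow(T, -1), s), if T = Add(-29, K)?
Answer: Rational(-9, 37) ≈ -0.24324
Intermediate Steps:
K = -8 (K = Add(4, -12) = -8)
s = 9 (s = Pow(-3, 2) = 9)
T = -37 (T = Add(-29, -8) = -37)
Mul(Pow(T, -1), s) = Mul(Pow(-37, -1), 9) = Mul(Rational(-1, 37), 9) = Rational(-9, 37)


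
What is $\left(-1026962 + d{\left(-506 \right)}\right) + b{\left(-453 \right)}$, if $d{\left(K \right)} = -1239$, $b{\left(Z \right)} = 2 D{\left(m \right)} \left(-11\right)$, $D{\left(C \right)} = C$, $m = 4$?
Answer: $-1028289$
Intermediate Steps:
$b{\left(Z \right)} = -88$ ($b{\left(Z \right)} = 2 \cdot 4 \left(-11\right) = 8 \left(-11\right) = -88$)
$\left(-1026962 + d{\left(-506 \right)}\right) + b{\left(-453 \right)} = \left(-1026962 - 1239\right) - 88 = -1028201 - 88 = -1028289$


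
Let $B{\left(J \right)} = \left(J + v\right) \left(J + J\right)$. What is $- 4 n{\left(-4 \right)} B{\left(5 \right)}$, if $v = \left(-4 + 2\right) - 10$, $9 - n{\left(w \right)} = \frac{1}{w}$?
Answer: $2590$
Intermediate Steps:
$n{\left(w \right)} = 9 - \frac{1}{w}$
$v = -12$ ($v = -2 - 10 = -12$)
$B{\left(J \right)} = 2 J \left(-12 + J\right)$ ($B{\left(J \right)} = \left(J - 12\right) \left(J + J\right) = \left(-12 + J\right) 2 J = 2 J \left(-12 + J\right)$)
$- 4 n{\left(-4 \right)} B{\left(5 \right)} = - 4 \left(9 - \frac{1}{-4}\right) 2 \cdot 5 \left(-12 + 5\right) = - 4 \left(9 - - \frac{1}{4}\right) 2 \cdot 5 \left(-7\right) = - 4 \left(9 + \frac{1}{4}\right) \left(-70\right) = \left(-4\right) \frac{37}{4} \left(-70\right) = \left(-37\right) \left(-70\right) = 2590$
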